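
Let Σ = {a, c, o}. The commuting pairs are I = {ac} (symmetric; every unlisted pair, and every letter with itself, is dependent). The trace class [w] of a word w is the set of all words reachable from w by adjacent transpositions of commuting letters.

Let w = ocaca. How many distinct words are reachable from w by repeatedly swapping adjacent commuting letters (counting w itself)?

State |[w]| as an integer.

#0=o has no predecessor
#1=c depends on [0:o]
#2=a depends on [0:o]
#3=c depends on [1:c]
#4=a depends on [2:a]
sources: [0:o]
N(rest) = Σ N(rest − s) over sources s of rest; N(one piece) = 1:
  size 1 → [3]=1  [4]=1
  size 2 → [1,3]=1  [2,4]=1  [3,4]=2
  size 3 → [1,3,4]=3  [2,3,4]=3
  first=0(o) contributes 6

6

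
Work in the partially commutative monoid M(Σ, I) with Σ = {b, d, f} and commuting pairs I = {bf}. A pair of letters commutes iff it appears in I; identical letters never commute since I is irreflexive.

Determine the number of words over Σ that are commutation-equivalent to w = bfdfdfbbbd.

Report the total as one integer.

8

piece 0:b — minimal
piece 1:f — minimal
piece 2:d rests on {0:b, 1:f}
piece 3:f rests on {2:d}
piece 4:d rests on {3:f}
piece 5:f rests on {4:d}
piece 6:b rests on {4:d}
piece 7:b rests on {6:b}
piece 8:b rests on {7:b}
piece 9:d rests on {5:f, 8:b}
minimal pieces: {0:b, 1:f}
ways to finish when only these pieces remain (= sum over removing one remaining piece with nothing left below it):
  1 left: {9}→1
  2 left: {5,9}→1  {8,9}→1
  3 left: {5,8,9}→2  {7,8,9}→1
  4 left: {5,7,8,9}→3  {6,7,8,9}→1
  5 left: {5,6,7,8,9}→4
  6 left: {4,5,6,7,8,9}→4
  7 left: {3,4,5,6,7,8,9}→4
  8 left: {2,3,4,5,6,7,8,9}→4
  placing 0:b first → 4 extensions
  placing 1:f first → 4 extensions
total linear extensions = 8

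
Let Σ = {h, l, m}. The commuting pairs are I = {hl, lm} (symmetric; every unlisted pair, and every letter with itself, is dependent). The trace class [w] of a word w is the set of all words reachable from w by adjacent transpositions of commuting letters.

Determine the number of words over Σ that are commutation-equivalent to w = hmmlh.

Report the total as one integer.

5

#0=h has no predecessor
#1=m depends on [0:h]
#2=m depends on [1:m]
#3=l has no predecessor
#4=h depends on [2:m]
sources: [0:h, 3:l]
N(rest) = Σ N(rest − s) over sources s of rest; N(one piece) = 1:
  size 1 → [3]=1  [4]=1
  size 2 → [2,4]=1  [3,4]=2
  size 3 → [1,2,4]=1  [2,3,4]=3
  first=0(h) contributes 4
  first=3(l) contributes 1
|[w]| = 5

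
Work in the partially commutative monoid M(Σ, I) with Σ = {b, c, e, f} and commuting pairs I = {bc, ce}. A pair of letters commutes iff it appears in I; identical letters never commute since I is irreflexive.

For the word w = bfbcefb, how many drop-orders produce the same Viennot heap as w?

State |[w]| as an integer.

3

drop 0:b onto floor
drop 1:f onto {0:b}
drop 2:b onto {1:f}
drop 3:c onto {1:f}
drop 4:e onto {2:b}
drop 5:f onto {3:c, 4:e}
drop 6:b onto {5:f}
ground layer = {0:b}
drop-orders for the pieces not yet dropped (sum over which currently-grounded one goes next):
  1 to go: {6} 1
  2 to go: {5,6} 1
  3 to go: {3,5,6} 1  {4,5,6} 1
  4 to go: {2,4,5,6} 1  {3,4,5,6} 2
  5 to go: {2,3,4,5,6} 3
  if 0:b drops first: 3 orders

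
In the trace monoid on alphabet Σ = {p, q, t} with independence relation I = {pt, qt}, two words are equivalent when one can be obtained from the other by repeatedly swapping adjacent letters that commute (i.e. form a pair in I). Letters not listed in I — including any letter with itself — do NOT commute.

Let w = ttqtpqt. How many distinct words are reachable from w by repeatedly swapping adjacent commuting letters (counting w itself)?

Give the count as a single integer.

piece 0:t — minimal
piece 1:t rests on {0:t}
piece 2:q — minimal
piece 3:t rests on {1:t}
piece 4:p rests on {2:q}
piece 5:q rests on {4:p}
piece 6:t rests on {3:t}
minimal pieces: {0:t, 2:q}
ways to finish when only these pieces remain (= sum over removing one remaining piece with nothing left below it):
  1 left: {5}→1  {6}→1
  2 left: {3,6}→1  {4,5}→1  {5,6}→2
  3 left: {1,3,6}→1  {2,4,5}→1  {3,5,6}→3  {4,5,6}→3
  4 left: {0,1,3,6}→1  {1,3,5,6}→4  {2,4,5,6}→4  {3,4,5,6}→6
  5 left: {0,1,3,5,6}→5  {1,3,4,5,6}→10  {2,3,4,5,6}→10
  placing 0:t first → 20 extensions
  placing 2:q first → 15 extensions
total linear extensions = 35

35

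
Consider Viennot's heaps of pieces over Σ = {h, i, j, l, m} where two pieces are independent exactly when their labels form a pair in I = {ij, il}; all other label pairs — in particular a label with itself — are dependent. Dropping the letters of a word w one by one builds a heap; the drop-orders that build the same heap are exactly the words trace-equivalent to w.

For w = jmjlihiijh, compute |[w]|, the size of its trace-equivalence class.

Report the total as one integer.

#0=j has no predecessor
#1=m depends on [0:j]
#2=j depends on [1:m]
#3=l depends on [2:j]
#4=i depends on [1:m]
#5=h depends on [3:l, 4:i]
#6=i depends on [5:h]
#7=i depends on [6:i]
#8=j depends on [5:h]
#9=h depends on [7:i, 8:j]
sources: [0:j]
N(rest) = Σ N(rest − s) over sources s of rest; N(one piece) = 1:
  size 1 → [9]=1
  size 2 → [7,9]=1  [8,9]=1
  size 3 → [6,7,9]=1  [7,8,9]=2
  size 4 → [6,7,8,9]=3
  size 5 → [5,6,7,8,9]=3
  size 6 → [3,5,6,7,8,9]=3  [4,5,6,7,8,9]=3
  size 7 → [2,3,5,6,7,8,9]=3  [3,4,5,6,7,8,9]=6
  size 8 → [2,3,4,5,6,7,8,9]=9
  first=0(j) contributes 9

9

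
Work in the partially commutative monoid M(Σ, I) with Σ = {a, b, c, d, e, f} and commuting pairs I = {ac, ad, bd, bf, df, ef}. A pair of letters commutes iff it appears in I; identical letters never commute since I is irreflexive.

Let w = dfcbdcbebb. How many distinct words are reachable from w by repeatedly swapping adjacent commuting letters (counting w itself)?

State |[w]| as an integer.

4

piece 0:d — minimal
piece 1:f — minimal
piece 2:c rests on {0:d, 1:f}
piece 3:b rests on {2:c}
piece 4:d rests on {2:c}
piece 5:c rests on {3:b, 4:d}
piece 6:b rests on {5:c}
piece 7:e rests on {6:b}
piece 8:b rests on {7:e}
piece 9:b rests on {8:b}
minimal pieces: {0:d, 1:f}
ways to finish when only these pieces remain (= sum over removing one remaining piece with nothing left below it):
  1 left: {9}→1
  2 left: {8,9}→1
  3 left: {7,8,9}→1
  4 left: {6,7,8,9}→1
  5 left: {5,6,7,8,9}→1
  6 left: {3,5,6,7,8,9}→1  {4,5,6,7,8,9}→1
  7 left: {3,4,5,6,7,8,9}→2
  8 left: {2,3,4,5,6,7,8,9}→2
  placing 0:d first → 2 extensions
  placing 1:f first → 2 extensions
total linear extensions = 4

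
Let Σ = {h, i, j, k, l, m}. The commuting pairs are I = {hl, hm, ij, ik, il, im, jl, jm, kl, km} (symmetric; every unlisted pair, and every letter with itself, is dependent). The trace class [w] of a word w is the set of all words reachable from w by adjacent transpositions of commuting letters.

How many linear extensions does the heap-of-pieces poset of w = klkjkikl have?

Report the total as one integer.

168

#0=k has no predecessor
#1=l has no predecessor
#2=k depends on [0:k]
#3=j depends on [2:k]
#4=k depends on [3:j]
#5=i has no predecessor
#6=k depends on [4:k]
#7=l depends on [1:l]
sources: [0:k, 1:l, 5:i]
N(rest) = Σ N(rest − s) over sources s of rest; N(one piece) = 1:
  size 1 → [5]=1  [6]=1  [7]=1
  size 2 → [1,7]=1  [4,6]=1  [5,6]=2  [5,7]=2  [6,7]=2
  size 3 → [1,5,7]=3  [1,6,7]=3  [3,4,6]=1  [4,5,6]=3  [4,6,7]=3  [5,6,7]=6
  size 4 → [1,4,6,7]=6  [1,5,6,7]=12  [2,3,4,6]=1  [3,4,5,6]=4  [3,4,6,7]=4  [4,5,6,7]=12
  size 5 → [0,2,3,4,6]=1  [1,3,4,6,7]=10  [1,4,5,6,7]=30  [2,3,4,5,6]=5  [2,3,4,6,7]=5  [3,4,5,6,7]=20
  size 6 → [0,2,3,4,5,6]=6  [0,2,3,4,6,7]=6  [1,2,3,4,6,7]=15  [1,3,4,5,6,7]=60  [2,3,4,5,6,7]=30
  first=0(k) contributes 105
  first=1(l) contributes 42
  first=5(i) contributes 21
|[w]| = 168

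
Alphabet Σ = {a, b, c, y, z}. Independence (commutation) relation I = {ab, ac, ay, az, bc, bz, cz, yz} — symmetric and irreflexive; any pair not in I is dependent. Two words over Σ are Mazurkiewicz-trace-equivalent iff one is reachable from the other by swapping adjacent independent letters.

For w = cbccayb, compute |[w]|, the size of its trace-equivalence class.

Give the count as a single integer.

28

#0=c has no predecessor
#1=b has no predecessor
#2=c depends on [0:c]
#3=c depends on [2:c]
#4=a has no predecessor
#5=y depends on [1:b, 3:c]
#6=b depends on [5:y]
sources: [0:c, 1:b, 4:a]
N(rest) = Σ N(rest − s) over sources s of rest; N(one piece) = 1:
  size 1 → [4]=1  [6]=1
  size 2 → [4,6]=2  [5,6]=1
  size 3 → [1,5,6]=1  [3,5,6]=1  [4,5,6]=3
  size 4 → [1,3,5,6]=2  [1,4,5,6]=4  [2,3,5,6]=1  [3,4,5,6]=4
  size 5 → [0,2,3,5,6]=1  [1,2,3,5,6]=3  [1,3,4,5,6]=10  [2,3,4,5,6]=5
  first=0(c) contributes 18
  first=1(b) contributes 6
  first=4(a) contributes 4
|[w]| = 28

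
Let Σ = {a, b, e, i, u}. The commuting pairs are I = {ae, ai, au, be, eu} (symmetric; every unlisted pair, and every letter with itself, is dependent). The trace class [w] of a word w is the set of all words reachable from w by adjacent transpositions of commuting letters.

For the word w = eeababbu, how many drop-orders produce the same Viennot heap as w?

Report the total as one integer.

28

#0=e has no predecessor
#1=e depends on [0:e]
#2=a has no predecessor
#3=b depends on [2:a]
#4=a depends on [3:b]
#5=b depends on [4:a]
#6=b depends on [5:b]
#7=u depends on [6:b]
sources: [0:e, 2:a]
N(rest) = Σ N(rest − s) over sources s of rest; N(one piece) = 1:
  size 1 → [1]=1  [7]=1
  size 2 → [0,1]=1  [1,7]=2  [6,7]=1
  size 3 → [0,1,7]=3  [1,6,7]=3  [5,6,7]=1
  size 4 → [0,1,6,7]=6  [1,5,6,7]=4  [4,5,6,7]=1
  size 5 → [0,1,5,6,7]=10  [1,4,5,6,7]=5  [3,4,5,6,7]=1
  size 6 → [0,1,4,5,6,7]=15  [1,3,4,5,6,7]=6  [2,3,4,5,6,7]=1
  first=0(e) contributes 7
  first=2(a) contributes 21
|[w]| = 28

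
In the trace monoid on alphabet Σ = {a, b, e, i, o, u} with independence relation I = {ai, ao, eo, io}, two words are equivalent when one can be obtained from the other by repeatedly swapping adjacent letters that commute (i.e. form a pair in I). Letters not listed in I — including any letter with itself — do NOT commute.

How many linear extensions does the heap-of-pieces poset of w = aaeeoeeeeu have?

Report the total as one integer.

drop 0:a onto floor
drop 1:a onto {0:a}
drop 2:e onto {1:a}
drop 3:e onto {2:e}
drop 4:o onto floor
drop 5:e onto {3:e}
drop 6:e onto {5:e}
drop 7:e onto {6:e}
drop 8:e onto {7:e}
drop 9:u onto {4:o, 8:e}
ground layer = {0:a, 4:o}
drop-orders for the pieces not yet dropped (sum over which currently-grounded one goes next):
  1 to go: {9} 1
  2 to go: {4,9} 1  {8,9} 1
  3 to go: {4,8,9} 2  {7,8,9} 1
  4 to go: {4,7,8,9} 3  {6,7,8,9} 1
  5 to go: {4,6,7,8,9} 4  {5,6,7,8,9} 1
  6 to go: {3,5,6,7,8,9} 1  {4,5,6,7,8,9} 5
  7 to go: {2,3,5,6,7,8,9} 1  {3,4,5,6,7,8,9} 6
  8 to go: {1,2,3,5,6,7,8,9} 1  {2,3,4,5,6,7,8,9} 7
  if 0:a drops first: 8 orders
  if 4:o drops first: 1 orders
heap linearizations: 9

9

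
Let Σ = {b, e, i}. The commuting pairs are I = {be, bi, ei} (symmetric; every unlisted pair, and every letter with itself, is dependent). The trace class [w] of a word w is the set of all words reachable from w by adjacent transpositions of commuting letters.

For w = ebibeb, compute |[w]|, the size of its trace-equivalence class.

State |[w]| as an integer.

piece 0:e — minimal
piece 1:b — minimal
piece 2:i — minimal
piece 3:b rests on {1:b}
piece 4:e rests on {0:e}
piece 5:b rests on {3:b}
minimal pieces: {0:e, 1:b, 2:i}
ways to finish when only these pieces remain (= sum over removing one remaining piece with nothing left below it):
  1 left: {2}→1  {4}→1  {5}→1
  2 left: {0,4}→1  {2,4}→2  {2,5}→2  {3,5}→1  {4,5}→2
  3 left: {0,2,4}→3  {0,4,5}→3  {1,3,5}→1  {2,3,5}→3  {2,4,5}→6  {3,4,5}→3
  4 left: {0,2,4,5}→12  {0,3,4,5}→6  {1,2,3,5}→4  {1,3,4,5}→4  {2,3,4,5}→12
  placing 0:e first → 20 extensions
  placing 1:b first → 30 extensions
  placing 2:i first → 10 extensions
total linear extensions = 60

60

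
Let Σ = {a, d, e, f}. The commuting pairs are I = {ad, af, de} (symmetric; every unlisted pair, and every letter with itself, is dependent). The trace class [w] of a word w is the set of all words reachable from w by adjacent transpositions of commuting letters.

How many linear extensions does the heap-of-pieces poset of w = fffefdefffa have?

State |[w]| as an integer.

#0=f has no predecessor
#1=f depends on [0:f]
#2=f depends on [1:f]
#3=e depends on [2:f]
#4=f depends on [3:e]
#5=d depends on [4:f]
#6=e depends on [4:f]
#7=f depends on [5:d, 6:e]
#8=f depends on [7:f]
#9=f depends on [8:f]
#10=a depends on [6:e]
sources: [0:f]
N(rest) = Σ N(rest − s) over sources s of rest; N(one piece) = 1:
  size 1 → [9]=1  [10]=1
  size 2 → [8,9]=1  [9,10]=2
  size 3 → [7,8,9]=1  [8,9,10]=3
  size 4 → [5,7,8,9]=1  [7,8,9,10]=4
  size 5 → [5,7,8,9,10]=5  [6,7,8,9,10]=4
  size 6 → [5,6,7,8,9,10]=9
  size 7 → [4,5,6,7,8,9,10]=9
  size 8 → [3,4,5,6,7,8,9,10]=9
  size 9 → [2,3,4,5,6,7,8,9,10]=9
  first=0(f) contributes 9

9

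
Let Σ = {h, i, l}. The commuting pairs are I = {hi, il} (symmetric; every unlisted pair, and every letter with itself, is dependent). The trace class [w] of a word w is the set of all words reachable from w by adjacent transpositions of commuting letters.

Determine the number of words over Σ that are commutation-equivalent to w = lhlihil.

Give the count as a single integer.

21

drop 0:l onto floor
drop 1:h onto {0:l}
drop 2:l onto {1:h}
drop 3:i onto floor
drop 4:h onto {2:l}
drop 5:i onto {3:i}
drop 6:l onto {4:h}
ground layer = {0:l, 3:i}
drop-orders for the pieces not yet dropped (sum over which currently-grounded one goes next):
  1 to go: {5} 1  {6} 1
  2 to go: {3,5} 1  {4,6} 1  {5,6} 2
  3 to go: {2,4,6} 1  {3,5,6} 3  {4,5,6} 3
  4 to go: {1,2,4,6} 1  {2,4,5,6} 4  {3,4,5,6} 6
  5 to go: {0,1,2,4,6} 1  {1,2,4,5,6} 5  {2,3,4,5,6} 10
  if 0:l drops first: 15 orders
  if 3:i drops first: 6 orders
heap linearizations: 21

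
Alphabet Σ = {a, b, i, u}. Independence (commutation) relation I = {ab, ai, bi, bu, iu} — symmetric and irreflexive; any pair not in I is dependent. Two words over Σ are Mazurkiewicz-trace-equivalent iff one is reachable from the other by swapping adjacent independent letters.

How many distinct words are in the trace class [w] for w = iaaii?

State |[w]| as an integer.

10

piece 0:i — minimal
piece 1:a — minimal
piece 2:a rests on {1:a}
piece 3:i rests on {0:i}
piece 4:i rests on {3:i}
minimal pieces: {0:i, 1:a}
ways to finish when only these pieces remain (= sum over removing one remaining piece with nothing left below it):
  1 left: {2}→1  {4}→1
  2 left: {1,2}→1  {2,4}→2  {3,4}→1
  3 left: {0,3,4}→1  {1,2,4}→3  {2,3,4}→3
  placing 0:i first → 6 extensions
  placing 1:a first → 4 extensions
total linear extensions = 10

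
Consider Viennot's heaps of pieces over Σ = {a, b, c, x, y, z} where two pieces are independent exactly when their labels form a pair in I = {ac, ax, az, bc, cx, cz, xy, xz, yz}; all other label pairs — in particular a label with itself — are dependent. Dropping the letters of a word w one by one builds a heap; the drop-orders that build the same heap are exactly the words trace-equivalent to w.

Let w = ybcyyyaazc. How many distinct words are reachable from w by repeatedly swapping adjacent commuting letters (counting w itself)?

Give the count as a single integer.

0(y) covers ∅
1(b) covers 0:y
2(c) covers 0:y
3(y) covers 1:b, 2:c
4(y) covers 3:y
5(y) covers 4:y
6(a) covers 5:y
7(a) covers 6:a
8(z) covers 1:b
9(c) covers 5:y
floor of heap: 0:y
completions by unplaced set U, small U first (add the entries for U minus each lowest piece of U):
  |U|=1: {7}:1  {8}:1  {9}:1
  |U|=2: {6,7}:1  {7,8}:2  {7,9}:2  {8,9}:2
  |U|=3: {6,7,8}:3  {6,7,9}:3  {7,8,9}:6
  |U|=4: {5,6,7,9}:3  {6,7,8,9}:12
  |U|=5: {4,5,6,7,9}:3  {5,6,7,8,9}:15
  |U|=6: {3,4,5,6,7,9}:3  {4,5,6,7,8,9}:18
  |U|=7: {2,3,4,5,6,7,9}:3  {3,4,5,6,7,8,9}:21
  |U|=8: {1,3,4,5,6,7,8,9}:21  {2,3,4,5,6,7,8,9}:24
  start at 0(y): 45

45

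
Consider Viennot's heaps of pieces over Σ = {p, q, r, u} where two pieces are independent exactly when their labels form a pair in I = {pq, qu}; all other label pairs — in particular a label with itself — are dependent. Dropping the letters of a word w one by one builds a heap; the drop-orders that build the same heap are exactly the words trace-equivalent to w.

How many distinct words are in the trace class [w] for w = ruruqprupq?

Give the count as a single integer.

piece 0:r — minimal
piece 1:u rests on {0:r}
piece 2:r rests on {1:u}
piece 3:u rests on {2:r}
piece 4:q rests on {2:r}
piece 5:p rests on {3:u}
piece 6:r rests on {4:q, 5:p}
piece 7:u rests on {6:r}
piece 8:p rests on {7:u}
piece 9:q rests on {6:r}
minimal pieces: {0:r}
ways to finish when only these pieces remain (= sum over removing one remaining piece with nothing left below it):
  1 left: {8}→1  {9}→1
  2 left: {7,8}→1  {8,9}→2
  3 left: {7,8,9}→3
  4 left: {6,7,8,9}→3
  5 left: {4,6,7,8,9}→3  {5,6,7,8,9}→3
  6 left: {3,5,6,7,8,9}→3  {4,5,6,7,8,9}→6
  7 left: {3,4,5,6,7,8,9}→9
  8 left: {2,3,4,5,6,7,8,9}→9
  placing 0:r first → 9 extensions

9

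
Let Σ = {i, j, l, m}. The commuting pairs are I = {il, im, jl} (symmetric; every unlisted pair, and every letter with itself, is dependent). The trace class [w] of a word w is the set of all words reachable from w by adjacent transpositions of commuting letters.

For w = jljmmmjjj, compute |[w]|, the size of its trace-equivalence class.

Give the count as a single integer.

3

0(j) covers ∅
1(l) covers ∅
2(j) covers 0:j
3(m) covers 1:l, 2:j
4(m) covers 3:m
5(m) covers 4:m
6(j) covers 5:m
7(j) covers 6:j
8(j) covers 7:j
floor of heap: 0:j, 1:l
completions by unplaced set U, small U first (add the entries for U minus each lowest piece of U):
  |U|=1: {8}:1
  |U|=2: {7,8}:1
  |U|=3: {6,7,8}:1
  |U|=4: {5,6,7,8}:1
  |U|=5: {4,5,6,7,8}:1
  |U|=6: {3,4,5,6,7,8}:1
  |U|=7: {1,3,4,5,6,7,8}:1  {2,3,4,5,6,7,8}:1
  start at 0(j): 2
  start at 1(l): 1
sum over floor = 3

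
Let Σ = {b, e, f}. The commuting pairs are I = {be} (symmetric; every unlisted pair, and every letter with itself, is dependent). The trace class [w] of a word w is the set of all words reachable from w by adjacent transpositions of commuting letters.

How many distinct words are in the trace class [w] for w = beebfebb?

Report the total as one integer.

18

0(b) covers ∅
1(e) covers ∅
2(e) covers 1:e
3(b) covers 0:b
4(f) covers 2:e, 3:b
5(e) covers 4:f
6(b) covers 4:f
7(b) covers 6:b
floor of heap: 0:b, 1:e
completions by unplaced set U, small U first (add the entries for U minus each lowest piece of U):
  |U|=1: {5}:1  {7}:1
  |U|=2: {5,7}:2  {6,7}:1
  |U|=3: {5,6,7}:3
  |U|=4: {4,5,6,7}:3
  |U|=5: {2,4,5,6,7}:3  {3,4,5,6,7}:3
  |U|=6: {0,3,4,5,6,7}:3  {1,2,4,5,6,7}:3  {2,3,4,5,6,7}:6
  start at 0(b): 9
  start at 1(e): 9
sum over floor = 18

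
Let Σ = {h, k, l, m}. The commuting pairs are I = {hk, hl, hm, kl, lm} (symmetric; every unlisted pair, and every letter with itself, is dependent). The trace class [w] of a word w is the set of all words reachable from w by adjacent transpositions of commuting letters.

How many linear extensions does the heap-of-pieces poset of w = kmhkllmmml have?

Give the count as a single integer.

840

0(k) covers ∅
1(m) covers 0:k
2(h) covers ∅
3(k) covers 1:m
4(l) covers ∅
5(l) covers 4:l
6(m) covers 3:k
7(m) covers 6:m
8(m) covers 7:m
9(l) covers 5:l
floor of heap: 0:k, 2:h, 4:l
completions by unplaced set U, small U first (add the entries for U minus each lowest piece of U):
  |U|=1: {2}:1  {8}:1  {9}:1
  |U|=2: {2,8}:2  {2,9}:2  {5,9}:1  {7,8}:1  {8,9}:2
  |U|=3: {2,5,9}:3  {2,7,8}:3  {2,8,9}:6  {4,5,9}:1  {5,8,9}:3  {6,7,8}:1  {7,8,9}:3
  |U|=4: {2,4,5,9}:4  {2,5,8,9}:12  {2,6,7,8}:4  {2,7,8,9}:12  {3,6,7,8}:1  {4,5,8,9}:4  {5,7,8,9}:6  {6,7,8,9}:4
  |U|=5: {1,3,6,7,8}:1  {2,3,6,7,8}:5  {2,4,5,8,9}:20  {2,5,7,8,9}:30  {2,6,7,8,9}:20  {3,6,7,8,9}:5  {4,5,7,8,9}:10  {5,6,7,8,9}:10
  |U|=6: {0,1,3,6,7,8}:1  {1,2,3,6,7,8}:6  {1,3,6,7,8,9}:6  {2,3,6,7,8,9}:30  {2,4,5,7,8,9}:60  {2,5,6,7,8,9}:60  {3,5,6,7,8,9}:15  {4,5,6,7,8,9}:20
  |U|=7: {0,1,2,3,6,7,8}:7  {0,1,3,6,7,8,9}:7  {1,2,3,6,7,8,9}:42  {1,3,5,6,7,8,9}:21  {2,3,5,6,7,8,9}:105  {2,4,5,6,7,8,9}:140  {3,4,5,6,7,8,9}:35
  |U|=8: {0,1,2,3,6,7,8,9}:56  {0,1,3,5,6,7,8,9}:28  {1,2,3,5,6,7,8,9}:168  {1,3,4,5,6,7,8,9}:56  {2,3,4,5,6,7,8,9}:280
  start at 0(k): 504
  start at 2(h): 84
  start at 4(l): 252
sum over floor = 840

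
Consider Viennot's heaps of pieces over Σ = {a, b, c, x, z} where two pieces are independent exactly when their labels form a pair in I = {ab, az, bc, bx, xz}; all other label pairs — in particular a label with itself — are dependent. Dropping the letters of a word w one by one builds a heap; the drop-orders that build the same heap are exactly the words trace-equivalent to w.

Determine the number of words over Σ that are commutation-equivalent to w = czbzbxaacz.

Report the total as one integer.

55

piece 0:c — minimal
piece 1:z rests on {0:c}
piece 2:b rests on {1:z}
piece 3:z rests on {2:b}
piece 4:b rests on {3:z}
piece 5:x rests on {0:c}
piece 6:a rests on {5:x}
piece 7:a rests on {6:a}
piece 8:c rests on {3:z, 7:a}
piece 9:z rests on {4:b, 8:c}
minimal pieces: {0:c}
ways to finish when only these pieces remain (= sum over removing one remaining piece with nothing left below it):
  1 left: {9}→1
  2 left: {4,9}→1  {8,9}→1
  3 left: {4,8,9}→2  {7,8,9}→1
  4 left: {3,4,8,9}→2  {4,7,8,9}→3  {6,7,8,9}→1
  5 left: {2,3,4,8,9}→2  {3,4,7,8,9}→5  {4,6,7,8,9}→4  {5,6,7,8,9}→1
  6 left: {1,2,3,4,8,9}→2  {2,3,4,7,8,9}→7  {3,4,6,7,8,9}→9  {4,5,6,7,8,9}→5
  7 left: {1,2,3,4,7,8,9}→9  {2,3,4,6,7,8,9}→16  {3,4,5,6,7,8,9}→14
  8 left: {1,2,3,4,6,7,8,9}→25  {2,3,4,5,6,7,8,9}→30
  placing 0:c first → 55 extensions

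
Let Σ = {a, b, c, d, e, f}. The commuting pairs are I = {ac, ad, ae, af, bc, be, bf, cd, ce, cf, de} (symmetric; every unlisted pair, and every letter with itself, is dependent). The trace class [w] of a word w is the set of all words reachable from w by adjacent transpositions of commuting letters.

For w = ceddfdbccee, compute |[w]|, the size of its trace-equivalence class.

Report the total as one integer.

drop 0:c onto floor
drop 1:e onto floor
drop 2:d onto floor
drop 3:d onto {2:d}
drop 4:f onto {1:e, 3:d}
drop 5:d onto {4:f}
drop 6:b onto {5:d}
drop 7:c onto {0:c}
drop 8:c onto {7:c}
drop 9:e onto {4:f}
drop 10:e onto {9:e}
ground layer = {0:c, 1:e, 2:d}
drop-orders for the pieces not yet dropped (sum over which currently-grounded one goes next):
  1 to go: {6} 1  {8} 1  {10} 1
  2 to go: {5,6} 1  {6,8} 2  {6,10} 2  {7,8} 1  {8,10} 2  {9,10} 1
  3 to go: {0,7,8} 1  {5,6,8} 3  {5,6,10} 3  {6,7,8} 3  {6,8,10} 6  {6,9,10} 3  {7,8,10} 3  {8,9,10} 3
  4 to go: {0,6,7,8} 4  {0,7,8,10} 4  {5,6,7,8} 6  {5,6,8,10} 12  {5,6,9,10} 6  {6,7,8,10} 12  {6,8,9,10} 12  {7,8,9,10} 6
  5 to go: {0,5,6,7,8} 10  {0,6,7,8,10} 20  {0,7,8,9,10} 10  {4,5,6,9,10} 6  {5,6,7,8,10} 30  {5,6,8,9,10} 30  {6,7,8,9,10} 30
  6 to go: {0,5,6,7,8,10} 60  {0,6,7,8,9,10} 60  {1,4,5,6,9,10} 6  {3,4,5,6,9,10} 6  {4,5,6,8,9,10} 36  {5,6,7,8,9,10} 90
  7 to go: {0,5,6,7,8,9,10} 210  {1,3,4,5,6,9,10} 12  {1,4,5,6,8,9,10} 42  {2,3,4,5,6,9,10} 6  {3,4,5,6,8,9,10} 42  {4,5,6,7,8,9,10} 126
  8 to go: {0,4,5,6,7,8,9,10} 336  {1,2,3,4,5,6,9,10} 18  {1,3,4,5,6,8,9,10} 96  {1,4,5,6,7,8,9,10} 168  {2,3,4,5,6,8,9,10} 48  {3,4,5,6,7,8,9,10} 168
  9 to go: {0,1,4,5,6,7,8,9,10} 504  {0,3,4,5,6,7,8,9,10} 504  {1,2,3,4,5,6,8,9,10} 162  {1,3,4,5,6,7,8,9,10} 432  {2,3,4,5,6,7,8,9,10} 216
  if 0:c drops first: 810 orders
  if 1:e drops first: 720 orders
  if 2:d drops first: 1440 orders
heap linearizations: 2970

2970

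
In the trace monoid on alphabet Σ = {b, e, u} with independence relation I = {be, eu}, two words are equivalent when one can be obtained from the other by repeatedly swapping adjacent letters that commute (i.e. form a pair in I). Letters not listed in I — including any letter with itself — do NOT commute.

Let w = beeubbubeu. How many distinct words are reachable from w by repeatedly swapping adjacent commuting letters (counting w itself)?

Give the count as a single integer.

120

#0=b has no predecessor
#1=e has no predecessor
#2=e depends on [1:e]
#3=u depends on [0:b]
#4=b depends on [3:u]
#5=b depends on [4:b]
#6=u depends on [5:b]
#7=b depends on [6:u]
#8=e depends on [2:e]
#9=u depends on [7:b]
sources: [0:b, 1:e]
N(rest) = Σ N(rest − s) over sources s of rest; N(one piece) = 1:
  size 1 → [8]=1  [9]=1
  size 2 → [2,8]=1  [7,9]=1  [8,9]=2
  size 3 → [1,2,8]=1  [2,8,9]=3  [6,7,9]=1  [7,8,9]=3
  size 4 → [1,2,8,9]=4  [2,7,8,9]=6  [5,6,7,9]=1  [6,7,8,9]=4
  size 5 → [1,2,7,8,9]=10  [2,6,7,8,9]=10  [4,5,6,7,9]=1  [5,6,7,8,9]=5
  size 6 → [1,2,6,7,8,9]=20  [2,5,6,7,8,9]=15  [3,4,5,6,7,9]=1  [4,5,6,7,8,9]=6
  size 7 → [0,3,4,5,6,7,9]=1  [1,2,5,6,7,8,9]=35  [2,4,5,6,7,8,9]=21  [3,4,5,6,7,8,9]=7
  size 8 → [0,3,4,5,6,7,8,9]=8  [1,2,4,5,6,7,8,9]=56  [2,3,4,5,6,7,8,9]=28
  first=0(b) contributes 84
  first=1(e) contributes 36
|[w]| = 120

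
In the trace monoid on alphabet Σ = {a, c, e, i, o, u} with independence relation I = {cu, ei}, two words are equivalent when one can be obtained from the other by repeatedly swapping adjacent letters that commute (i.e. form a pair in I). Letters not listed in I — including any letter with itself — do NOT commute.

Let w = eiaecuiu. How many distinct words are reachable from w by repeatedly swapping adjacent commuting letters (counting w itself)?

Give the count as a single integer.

4

drop 0:e onto floor
drop 1:i onto floor
drop 2:a onto {0:e, 1:i}
drop 3:e onto {2:a}
drop 4:c onto {3:e}
drop 5:u onto {3:e}
drop 6:i onto {4:c, 5:u}
drop 7:u onto {6:i}
ground layer = {0:e, 1:i}
drop-orders for the pieces not yet dropped (sum over which currently-grounded one goes next):
  1 to go: {7} 1
  2 to go: {6,7} 1
  3 to go: {4,6,7} 1  {5,6,7} 1
  4 to go: {4,5,6,7} 2
  5 to go: {3,4,5,6,7} 2
  6 to go: {2,3,4,5,6,7} 2
  if 0:e drops first: 2 orders
  if 1:i drops first: 2 orders
heap linearizations: 4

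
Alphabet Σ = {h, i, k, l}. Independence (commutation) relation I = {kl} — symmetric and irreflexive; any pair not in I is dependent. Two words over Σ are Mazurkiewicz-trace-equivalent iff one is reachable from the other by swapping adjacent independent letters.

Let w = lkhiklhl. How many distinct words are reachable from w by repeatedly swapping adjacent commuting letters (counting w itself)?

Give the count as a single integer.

4

drop 0:l onto floor
drop 1:k onto floor
drop 2:h onto {0:l, 1:k}
drop 3:i onto {2:h}
drop 4:k onto {3:i}
drop 5:l onto {3:i}
drop 6:h onto {4:k, 5:l}
drop 7:l onto {6:h}
ground layer = {0:l, 1:k}
drop-orders for the pieces not yet dropped (sum over which currently-grounded one goes next):
  1 to go: {7} 1
  2 to go: {6,7} 1
  3 to go: {4,6,7} 1  {5,6,7} 1
  4 to go: {4,5,6,7} 2
  5 to go: {3,4,5,6,7} 2
  6 to go: {2,3,4,5,6,7} 2
  if 0:l drops first: 2 orders
  if 1:k drops first: 2 orders
heap linearizations: 4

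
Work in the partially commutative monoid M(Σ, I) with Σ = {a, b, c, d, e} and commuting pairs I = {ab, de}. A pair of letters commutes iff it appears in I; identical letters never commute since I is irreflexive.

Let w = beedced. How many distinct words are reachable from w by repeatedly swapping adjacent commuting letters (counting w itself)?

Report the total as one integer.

0(b) covers ∅
1(e) covers 0:b
2(e) covers 1:e
3(d) covers 0:b
4(c) covers 2:e, 3:d
5(e) covers 4:c
6(d) covers 4:c
floor of heap: 0:b
completions by unplaced set U, small U first (add the entries for U minus each lowest piece of U):
  |U|=1: {5}:1  {6}:1
  |U|=2: {5,6}:2
  |U|=3: {4,5,6}:2
  |U|=4: {2,4,5,6}:2  {3,4,5,6}:2
  |U|=5: {1,2,4,5,6}:2  {2,3,4,5,6}:4
  start at 0(b): 6

6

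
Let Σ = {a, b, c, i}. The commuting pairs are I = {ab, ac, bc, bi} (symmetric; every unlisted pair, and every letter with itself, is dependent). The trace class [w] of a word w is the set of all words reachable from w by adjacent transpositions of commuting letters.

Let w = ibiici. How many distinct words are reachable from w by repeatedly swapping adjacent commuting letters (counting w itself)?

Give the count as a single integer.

#0=i has no predecessor
#1=b has no predecessor
#2=i depends on [0:i]
#3=i depends on [2:i]
#4=c depends on [3:i]
#5=i depends on [4:c]
sources: [0:i, 1:b]
N(rest) = Σ N(rest − s) over sources s of rest; N(one piece) = 1:
  size 1 → [1]=1  [5]=1
  size 2 → [1,5]=2  [4,5]=1
  size 3 → [1,4,5]=3  [3,4,5]=1
  size 4 → [1,3,4,5]=4  [2,3,4,5]=1
  first=0(i) contributes 5
  first=1(b) contributes 1
|[w]| = 6

6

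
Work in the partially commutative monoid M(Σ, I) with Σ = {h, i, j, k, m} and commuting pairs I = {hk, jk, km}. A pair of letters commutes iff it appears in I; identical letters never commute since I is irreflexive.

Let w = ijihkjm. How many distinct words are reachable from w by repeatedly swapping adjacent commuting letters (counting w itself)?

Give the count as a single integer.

0(i) covers ∅
1(j) covers 0:i
2(i) covers 1:j
3(h) covers 2:i
4(k) covers 2:i
5(j) covers 3:h
6(m) covers 5:j
floor of heap: 0:i
completions by unplaced set U, small U first (add the entries for U minus each lowest piece of U):
  |U|=1: {4}:1  {6}:1
  |U|=2: {4,6}:2  {5,6}:1
  |U|=3: {3,5,6}:1  {4,5,6}:3
  |U|=4: {3,4,5,6}:4
  |U|=5: {2,3,4,5,6}:4
  start at 0(i): 4

4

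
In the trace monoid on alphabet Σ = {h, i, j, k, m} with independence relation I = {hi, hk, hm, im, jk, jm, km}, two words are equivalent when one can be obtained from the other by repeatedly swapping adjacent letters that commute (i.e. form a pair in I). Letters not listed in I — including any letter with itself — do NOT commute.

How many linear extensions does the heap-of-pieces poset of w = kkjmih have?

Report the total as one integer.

#0=k has no predecessor
#1=k depends on [0:k]
#2=j has no predecessor
#3=m has no predecessor
#4=i depends on [1:k, 2:j]
#5=h depends on [2:j]
sources: [0:k, 2:j, 3:m]
N(rest) = Σ N(rest − s) over sources s of rest; N(one piece) = 1:
  size 1 → [3]=1  [4]=1  [5]=1
  size 2 → [1,4]=1  [3,4]=2  [3,5]=2  [4,5]=2
  size 3 → [0,1,4]=1  [1,3,4]=3  [1,4,5]=3  [2,4,5]=2  [3,4,5]=6
  size 4 → [0,1,3,4]=4  [0,1,4,5]=4  [1,2,4,5]=5  [1,3,4,5]=12  [2,3,4,5]=8
  first=0(k) contributes 25
  first=2(j) contributes 20
  first=3(m) contributes 9
|[w]| = 54

54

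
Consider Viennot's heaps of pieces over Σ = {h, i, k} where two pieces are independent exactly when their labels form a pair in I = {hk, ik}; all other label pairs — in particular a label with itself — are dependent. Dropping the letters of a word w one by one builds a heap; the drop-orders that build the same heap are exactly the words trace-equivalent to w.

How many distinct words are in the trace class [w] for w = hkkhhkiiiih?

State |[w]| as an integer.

0(h) covers ∅
1(k) covers ∅
2(k) covers 1:k
3(h) covers 0:h
4(h) covers 3:h
5(k) covers 2:k
6(i) covers 4:h
7(i) covers 6:i
8(i) covers 7:i
9(i) covers 8:i
10(h) covers 9:i
floor of heap: 0:h, 1:k
completions by unplaced set U, small U first (add the entries for U minus each lowest piece of U):
  |U|=1: {5}:1  {10}:1
  |U|=2: {2,5}:1  {5,10}:2  {9,10}:1
  |U|=3: {1,2,5}:1  {2,5,10}:3  {5,9,10}:3  {8,9,10}:1
  |U|=4: {1,2,5,10}:4  {2,5,9,10}:6  {5,8,9,10}:4  {7,8,9,10}:1
  |U|=5: {1,2,5,9,10}:10  {2,5,8,9,10}:10  {5,7,8,9,10}:5  {6,7,8,9,10}:1
  |U|=6: {1,2,5,8,9,10}:20  {2,5,7,8,9,10}:15  {4,6,7,8,9,10}:1  {5,6,7,8,9,10}:6
  |U|=7: {1,2,5,7,8,9,10}:35  {2,5,6,7,8,9,10}:21  {3,4,6,7,8,9,10}:1  {4,5,6,7,8,9,10}:7
  |U|=8: {0,3,4,6,7,8,9,10}:1  {1,2,5,6,7,8,9,10}:56  {2,4,5,6,7,8,9,10}:28  {3,4,5,6,7,8,9,10}:8
  |U|=9: {0,3,4,5,6,7,8,9,10}:9  {1,2,4,5,6,7,8,9,10}:84  {2,3,4,5,6,7,8,9,10}:36
  start at 0(h): 120
  start at 1(k): 45
sum over floor = 165

165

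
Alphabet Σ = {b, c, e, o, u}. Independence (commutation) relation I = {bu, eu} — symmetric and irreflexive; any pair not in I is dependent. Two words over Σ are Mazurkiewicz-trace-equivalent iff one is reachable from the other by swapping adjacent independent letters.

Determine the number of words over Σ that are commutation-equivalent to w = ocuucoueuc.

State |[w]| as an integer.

#0=o has no predecessor
#1=c depends on [0:o]
#2=u depends on [1:c]
#3=u depends on [2:u]
#4=c depends on [3:u]
#5=o depends on [4:c]
#6=u depends on [5:o]
#7=e depends on [5:o]
#8=u depends on [6:u]
#9=c depends on [7:e, 8:u]
sources: [0:o]
N(rest) = Σ N(rest − s) over sources s of rest; N(one piece) = 1:
  size 1 → [9]=1
  size 2 → [7,9]=1  [8,9]=1
  size 3 → [6,8,9]=1  [7,8,9]=2
  size 4 → [6,7,8,9]=3
  size 5 → [5,6,7,8,9]=3
  size 6 → [4,5,6,7,8,9]=3
  size 7 → [3,4,5,6,7,8,9]=3
  size 8 → [2,3,4,5,6,7,8,9]=3
  first=0(o) contributes 3

3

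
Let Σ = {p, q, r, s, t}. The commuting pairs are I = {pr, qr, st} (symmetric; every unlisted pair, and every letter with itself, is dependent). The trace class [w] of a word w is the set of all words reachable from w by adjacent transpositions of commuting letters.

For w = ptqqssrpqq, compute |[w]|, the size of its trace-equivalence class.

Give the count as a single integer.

4

drop 0:p onto floor
drop 1:t onto {0:p}
drop 2:q onto {1:t}
drop 3:q onto {2:q}
drop 4:s onto {3:q}
drop 5:s onto {4:s}
drop 6:r onto {5:s}
drop 7:p onto {5:s}
drop 8:q onto {7:p}
drop 9:q onto {8:q}
ground layer = {0:p}
drop-orders for the pieces not yet dropped (sum over which currently-grounded one goes next):
  1 to go: {6} 1  {9} 1
  2 to go: {6,9} 2  {8,9} 1
  3 to go: {6,8,9} 3  {7,8,9} 1
  4 to go: {6,7,8,9} 4
  5 to go: {5,6,7,8,9} 4
  6 to go: {4,5,6,7,8,9} 4
  7 to go: {3,4,5,6,7,8,9} 4
  8 to go: {2,3,4,5,6,7,8,9} 4
  if 0:p drops first: 4 orders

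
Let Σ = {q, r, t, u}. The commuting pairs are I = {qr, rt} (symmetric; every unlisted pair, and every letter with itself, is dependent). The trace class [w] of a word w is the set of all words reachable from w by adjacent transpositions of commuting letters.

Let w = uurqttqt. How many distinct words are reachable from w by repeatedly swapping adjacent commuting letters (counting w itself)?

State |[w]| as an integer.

6

piece 0:u — minimal
piece 1:u rests on {0:u}
piece 2:r rests on {1:u}
piece 3:q rests on {1:u}
piece 4:t rests on {3:q}
piece 5:t rests on {4:t}
piece 6:q rests on {5:t}
piece 7:t rests on {6:q}
minimal pieces: {0:u}
ways to finish when only these pieces remain (= sum over removing one remaining piece with nothing left below it):
  1 left: {2}→1  {7}→1
  2 left: {2,7}→2  {6,7}→1
  3 left: {2,6,7}→3  {5,6,7}→1
  4 left: {2,5,6,7}→4  {4,5,6,7}→1
  5 left: {2,4,5,6,7}→5  {3,4,5,6,7}→1
  6 left: {2,3,4,5,6,7}→6
  placing 0:u first → 6 extensions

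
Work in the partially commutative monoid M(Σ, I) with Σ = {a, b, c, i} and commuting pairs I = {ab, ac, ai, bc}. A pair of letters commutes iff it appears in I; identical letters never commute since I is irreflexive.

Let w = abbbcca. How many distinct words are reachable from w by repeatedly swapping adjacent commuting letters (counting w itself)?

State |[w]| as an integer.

#0=a has no predecessor
#1=b has no predecessor
#2=b depends on [1:b]
#3=b depends on [2:b]
#4=c has no predecessor
#5=c depends on [4:c]
#6=a depends on [0:a]
sources: [0:a, 1:b, 4:c]
N(rest) = Σ N(rest − s) over sources s of rest; N(one piece) = 1:
  size 1 → [3]=1  [5]=1  [6]=1
  size 2 → [0,6]=1  [2,3]=1  [3,5]=2  [3,6]=2  [4,5]=1  [5,6]=2
  size 3 → [0,3,6]=3  [0,5,6]=3  [1,2,3]=1  [2,3,5]=3  [2,3,6]=3  [3,4,5]=3  [3,5,6]=6  [4,5,6]=3
  size 4 → [0,2,3,6]=6  [0,3,5,6]=12  [0,4,5,6]=6  [1,2,3,5]=4  [1,2,3,6]=4  [2,3,4,5]=6  [2,3,5,6]=12  [3,4,5,6]=12
  size 5 → [0,1,2,3,6]=10  [0,2,3,5,6]=30  [0,3,4,5,6]=30  [1,2,3,4,5]=10  [1,2,3,5,6]=20  [2,3,4,5,6]=30
  first=0(a) contributes 60
  first=1(b) contributes 90
  first=4(c) contributes 60
|[w]| = 210

210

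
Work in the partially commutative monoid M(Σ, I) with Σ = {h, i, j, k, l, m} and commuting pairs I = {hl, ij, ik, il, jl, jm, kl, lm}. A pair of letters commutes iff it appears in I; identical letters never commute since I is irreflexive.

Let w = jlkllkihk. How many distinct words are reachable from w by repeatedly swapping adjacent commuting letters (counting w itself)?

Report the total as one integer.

336

piece 0:j — minimal
piece 1:l — minimal
piece 2:k rests on {0:j}
piece 3:l rests on {1:l}
piece 4:l rests on {3:l}
piece 5:k rests on {2:k}
piece 6:i — minimal
piece 7:h rests on {5:k, 6:i}
piece 8:k rests on {7:h}
minimal pieces: {0:j, 1:l, 6:i}
ways to finish when only these pieces remain (= sum over removing one remaining piece with nothing left below it):
  1 left: {4}→1  {8}→1
  2 left: {3,4}→1  {4,8}→2  {7,8}→1
  3 left: {1,3,4}→1  {3,4,8}→3  {4,7,8}→3  {5,7,8}→1  {6,7,8}→1
  4 left: {1,3,4,8}→4  {2,5,7,8}→1  {3,4,7,8}→6  {4,5,7,8}→4  {4,6,7,8}→4  {5,6,7,8}→2
  5 left: {0,2,5,7,8}→1  {1,3,4,7,8}→10  {2,4,5,7,8}→5  {2,5,6,7,8}→3  {3,4,5,7,8}→10  {3,4,6,7,8}→10  {4,5,6,7,8}→10
  6 left: {0,2,4,5,7,8}→6  {0,2,5,6,7,8}→4  {1,3,4,5,7,8}→20  {1,3,4,6,7,8}→20  {2,3,4,5,7,8}→15  {2,4,5,6,7,8}→18  {3,4,5,6,7,8}→30
  7 left: {0,2,3,4,5,7,8}→21  {0,2,4,5,6,7,8}→28  {1,2,3,4,5,7,8}→35  {1,3,4,5,6,7,8}→70  {2,3,4,5,6,7,8}→63
  placing 0:j first → 168 extensions
  placing 1:l first → 112 extensions
  placing 6:i first → 56 extensions
total linear extensions = 336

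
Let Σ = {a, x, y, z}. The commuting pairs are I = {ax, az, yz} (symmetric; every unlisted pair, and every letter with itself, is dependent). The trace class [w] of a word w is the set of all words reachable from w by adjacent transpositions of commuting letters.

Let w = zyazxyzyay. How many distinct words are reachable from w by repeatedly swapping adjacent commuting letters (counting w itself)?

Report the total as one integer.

drop 0:z onto floor
drop 1:y onto floor
drop 2:a onto {1:y}
drop 3:z onto {0:z}
drop 4:x onto {1:y, 3:z}
drop 5:y onto {2:a, 4:x}
drop 6:z onto {4:x}
drop 7:y onto {5:y}
drop 8:a onto {7:y}
drop 9:y onto {8:a}
ground layer = {0:z, 1:y}
drop-orders for the pieces not yet dropped (sum over which currently-grounded one goes next):
  1 to go: {6} 1  {9} 1
  2 to go: {6,9} 2  {8,9} 1
  3 to go: {6,8,9} 3  {7,8,9} 1
  4 to go: {5,7,8,9} 1  {6,7,8,9} 4
  5 to go: {2,5,7,8,9} 1  {5,6,7,8,9} 5
  6 to go: {2,5,6,7,8,9} 6  {4,5,6,7,8,9} 5
  7 to go: {2,4,5,6,7,8,9} 11  {3,4,5,6,7,8,9} 5
  8 to go: {0,3,4,5,6,7,8,9} 5  {1,2,4,5,6,7,8,9} 11  {2,3,4,5,6,7,8,9} 16
  if 0:z drops first: 27 orders
  if 1:y drops first: 21 orders
heap linearizations: 48

48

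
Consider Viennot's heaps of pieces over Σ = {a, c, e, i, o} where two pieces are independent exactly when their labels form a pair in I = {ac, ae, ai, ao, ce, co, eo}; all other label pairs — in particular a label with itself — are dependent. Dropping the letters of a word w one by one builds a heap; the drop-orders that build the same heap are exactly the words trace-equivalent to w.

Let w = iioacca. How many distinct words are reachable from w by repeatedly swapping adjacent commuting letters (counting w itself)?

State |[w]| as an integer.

piece 0:i — minimal
piece 1:i rests on {0:i}
piece 2:o rests on {1:i}
piece 3:a — minimal
piece 4:c rests on {1:i}
piece 5:c rests on {4:c}
piece 6:a rests on {3:a}
minimal pieces: {0:i, 3:a}
ways to finish when only these pieces remain (= sum over removing one remaining piece with nothing left below it):
  1 left: {2}→1  {5}→1  {6}→1
  2 left: {2,5}→2  {2,6}→2  {3,6}→1  {4,5}→1  {5,6}→2
  3 left: {2,3,6}→3  {2,4,5}→3  {2,5,6}→6  {3,5,6}→3  {4,5,6}→3
  4 left: {1,2,4,5}→3  {2,3,5,6}→12  {2,4,5,6}→12  {3,4,5,6}→6
  5 left: {0,1,2,4,5}→3  {1,2,4,5,6}→15  {2,3,4,5,6}→30
  placing 0:i first → 45 extensions
  placing 3:a first → 18 extensions
total linear extensions = 63

63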